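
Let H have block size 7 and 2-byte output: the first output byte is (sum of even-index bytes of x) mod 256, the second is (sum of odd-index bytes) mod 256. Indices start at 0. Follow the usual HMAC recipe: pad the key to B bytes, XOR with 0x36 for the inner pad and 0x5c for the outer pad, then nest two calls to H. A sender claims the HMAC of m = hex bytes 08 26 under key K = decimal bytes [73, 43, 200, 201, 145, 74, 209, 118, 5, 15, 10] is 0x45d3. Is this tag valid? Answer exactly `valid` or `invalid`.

invalid

Key decimal bytes [73, 43, 200, 201, 145, 74, 209, 118, 5, 15, 10] = 49 2b c8 c9 91 4a d1 76 05 0f 0a is 11 bytes > B = 7, so hash it first: H(key) = 82 c3, then zero-pad to 7 bytes: K' = 82 c3 00 00 00 00 00.
K' ⊕ ipad = b4 f5 36 36 36 36 36; K' ⊕ opad = de 9f 5c 5c 5c 5c 5c.
Inner hash: even-index sum = 380 mod 256 = 124; odd-index sum = 361 mod 256 = 105 → 7c 69.
Outer hash (recomputed tag): even-index sum = 603 mod 256 = 91; odd-index sum = 467 mod 256 = 211 → 5b d3.
Recomputed tag = 5bd3; claimed = 45d3 → mismatch.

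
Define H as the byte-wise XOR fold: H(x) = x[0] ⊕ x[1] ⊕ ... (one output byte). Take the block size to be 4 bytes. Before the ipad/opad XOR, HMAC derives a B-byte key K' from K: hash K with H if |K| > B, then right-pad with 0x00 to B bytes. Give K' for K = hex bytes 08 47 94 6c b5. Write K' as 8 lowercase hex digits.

|K| = 5 > B = 4, so first hash the key.
H(K): XOR 08⊕47⊕94⊕6c⊕b5 = 02.
Zero-pad H(K) = 02 to 4 bytes: K' = 02 00 00 00.

02000000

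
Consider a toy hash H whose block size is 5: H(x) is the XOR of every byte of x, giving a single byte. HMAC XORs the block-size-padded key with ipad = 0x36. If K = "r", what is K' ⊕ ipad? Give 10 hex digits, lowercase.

Key "r" = 72 is 1 byte ≤ B = 5; zero-pad to 5 bytes: K' = 72 00 00 00 00.
XOR each byte with 0x36: 72⊕36=44, 00⊕36=36, 00⊕36=36, 00⊕36=36, 00⊕36=36.

4436363636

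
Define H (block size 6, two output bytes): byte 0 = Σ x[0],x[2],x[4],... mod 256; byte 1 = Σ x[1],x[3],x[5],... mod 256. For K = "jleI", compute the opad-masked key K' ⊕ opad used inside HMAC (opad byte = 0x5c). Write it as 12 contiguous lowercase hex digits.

Key "jleI" = 6a 6c 65 49 is 4 bytes ≤ B = 6; zero-pad to 6 bytes: K' = 6a 6c 65 49 00 00.
XOR each byte with 0x5c: 6a⊕5c=36, 6c⊕5c=30, 65⊕5c=39, 49⊕5c=15, 00⊕5c=5c, 00⊕5c=5c.

363039155c5c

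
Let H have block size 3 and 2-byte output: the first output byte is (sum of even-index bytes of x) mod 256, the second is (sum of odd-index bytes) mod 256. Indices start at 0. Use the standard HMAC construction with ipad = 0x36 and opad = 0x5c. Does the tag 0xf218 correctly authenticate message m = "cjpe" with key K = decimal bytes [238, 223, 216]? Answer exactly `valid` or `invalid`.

valid

Key decimal bytes [238, 223, 216] = ee df d8 is exactly B = 3 bytes: K' = ee df d8.
K' ⊕ ipad = d8 e9 ee; K' ⊕ opad = b2 83 84.
Inner hash: even-index sum = 661 mod 256 = 149; odd-index sum = 444 mod 256 = 188 → 95 bc.
Outer hash (recomputed tag): even-index sum = 498 mod 256 = 242; odd-index sum = 280 mod 256 = 24 → f2 18.
Recomputed tag = f218; claimed = f218 → match.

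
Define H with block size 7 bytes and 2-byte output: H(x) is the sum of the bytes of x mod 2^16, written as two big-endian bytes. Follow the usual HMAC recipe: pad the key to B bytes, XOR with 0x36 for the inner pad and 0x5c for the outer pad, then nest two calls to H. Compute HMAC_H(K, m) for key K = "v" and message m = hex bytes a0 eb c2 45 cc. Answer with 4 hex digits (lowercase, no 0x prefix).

0338

Key "v" = 76 is 1 byte ≤ B = 7; zero-pad to 7 bytes: K' = 76 00 00 00 00 00 00.
K' ⊕ ipad = 40 36 36 36 36 36 36.  K' ⊕ opad = 2a 5c 5c 5c 5c 5c 5c.
Inner input = (K'⊕ipad) ∥ m = 40 36 36 36 36 36 36 ∥ a0 eb c2 45 cc.
Inner hash: sum = 64+54+54+54+54+54+54+160+235+194+69+204 = 1250 → 04 e2.
Outer input = (K'⊕opad) ∥ inner = 2a 5c 5c 5c 5c 5c 5c ∥ 04 e2.
Outer hash (tag): sum = 42+92+92+92+92+92+92+4+226 = 824 → 03 38.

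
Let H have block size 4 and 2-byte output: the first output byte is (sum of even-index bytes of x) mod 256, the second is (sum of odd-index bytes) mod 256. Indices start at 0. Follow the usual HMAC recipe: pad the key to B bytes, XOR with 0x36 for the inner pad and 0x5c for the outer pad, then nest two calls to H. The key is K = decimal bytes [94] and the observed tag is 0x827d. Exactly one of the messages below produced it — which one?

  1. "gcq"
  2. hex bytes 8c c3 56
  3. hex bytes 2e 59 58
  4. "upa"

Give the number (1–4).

3

Key decimal bytes [94] = 5e is 1 byte ≤ B = 4; zero-pad to 4 bytes: K' = 5e 00 00 00.
K' ⊕ ipad = 68 36 36 36; K' ⊕ opad = 02 5c 5c 5c.
m1: inner = H(68 36 36 36 67 63 71) = 76 cf; tag = H(02 5c 5c 5c 76 cf) = d487
m2: inner = H(68 36 36 36 8c c3 56) = 80 2f; tag = H(02 5c 5c 5c 80 2f) = dee7
m3: inner = H(68 36 36 36 2e 59 58) = 24 c5; tag = H(02 5c 5c 5c 24 c5) = 827d ← matches
m4: inner = H(68 36 36 36 75 70 61) = 74 dc; tag = H(02 5c 5c 5c 74 dc) = d294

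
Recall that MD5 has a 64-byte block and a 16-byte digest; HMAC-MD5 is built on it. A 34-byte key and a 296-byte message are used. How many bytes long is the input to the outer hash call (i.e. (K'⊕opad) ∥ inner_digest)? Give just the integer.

Key is 34 ≤ 64 bytes, zero-padded: |K'| = 64.
Outer input = (K'⊕opad) ∥ H(inner) → 64 + 16 = 80 bytes.

80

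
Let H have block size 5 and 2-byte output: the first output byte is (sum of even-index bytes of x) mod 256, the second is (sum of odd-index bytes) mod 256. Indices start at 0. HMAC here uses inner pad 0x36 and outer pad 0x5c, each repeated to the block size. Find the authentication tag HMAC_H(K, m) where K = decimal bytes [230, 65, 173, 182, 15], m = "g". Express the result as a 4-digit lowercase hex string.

Key decimal bytes [230, 65, 173, 182, 15] = e6 41 ad b6 0f is exactly B = 5 bytes: K' = e6 41 ad b6 0f.
K' ⊕ ipad = d0 77 9b 80 39.  K' ⊕ opad = ba 1d f1 ea 53.
Inner input = (K'⊕ipad) ∥ m = d0 77 9b 80 39 ∥ 67.
Inner hash: even-index sum = 420 mod 256 = 164; odd-index sum = 350 mod 256 = 94 → a4 5e.
Outer input = (K'⊕opad) ∥ inner = ba 1d f1 ea 53 ∥ a4 5e.
Outer hash (tag): even-index sum = 604 mod 256 = 92; odd-index sum = 427 mod 256 = 171 → 5c ab.

5cab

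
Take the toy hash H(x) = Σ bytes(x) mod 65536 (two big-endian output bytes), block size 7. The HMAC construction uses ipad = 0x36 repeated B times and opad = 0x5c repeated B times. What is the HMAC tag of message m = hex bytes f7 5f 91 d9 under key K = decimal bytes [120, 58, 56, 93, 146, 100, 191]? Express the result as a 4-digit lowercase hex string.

02ef

Key decimal bytes [120, 58, 56, 93, 146, 100, 191] = 78 3a 38 5d 92 64 bf is exactly B = 7 bytes: K' = 78 3a 38 5d 92 64 bf.
K' ⊕ ipad = 4e 0c 0e 6b a4 52 89.  K' ⊕ opad = 24 66 64 01 ce 38 e3.
Inner input = (K'⊕ipad) ∥ m = 4e 0c 0e 6b a4 52 89 ∥ f7 5f 91 d9.
Inner hash: sum = 78+12+14+107+164+82+137+247+95+145+217 = 1298 → 05 12.
Outer input = (K'⊕opad) ∥ inner = 24 66 64 01 ce 38 e3 ∥ 05 12.
Outer hash (tag): sum = 36+102+100+1+206+56+227+5+18 = 751 → 02 ef.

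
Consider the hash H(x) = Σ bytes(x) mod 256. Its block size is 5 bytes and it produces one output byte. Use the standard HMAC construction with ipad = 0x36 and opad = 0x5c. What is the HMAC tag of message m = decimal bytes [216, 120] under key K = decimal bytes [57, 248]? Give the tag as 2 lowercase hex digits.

Key decimal bytes [57, 248] = 39 f8 is 2 bytes ≤ B = 5; zero-pad to 5 bytes: K' = 39 f8 00 00 00.
K' ⊕ ipad = 0f ce 36 36 36.  K' ⊕ opad = 65 a4 5c 5c 5c.
Inner input = (K'⊕ipad) ∥ m = 0f ce 36 36 36 ∥ d8 78.
Inner hash: sum = 15+206+54+54+54+216+120 = 719; mod 256 = 207 → cf.
Outer input = (K'⊕opad) ∥ inner = 65 a4 5c 5c 5c ∥ cf.
Outer hash (tag): sum = 101+164+92+92+92+207 = 748; mod 256 = 236 → ec.

ec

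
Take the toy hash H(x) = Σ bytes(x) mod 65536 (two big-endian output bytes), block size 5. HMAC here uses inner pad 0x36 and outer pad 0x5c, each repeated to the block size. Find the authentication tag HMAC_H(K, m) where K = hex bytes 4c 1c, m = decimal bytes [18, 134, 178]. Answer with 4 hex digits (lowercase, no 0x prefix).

01f6

Key hex bytes 4c 1c is 2 bytes ≤ B = 5; zero-pad to 5 bytes: K' = 4c 1c 00 00 00.
K' ⊕ ipad = 7a 2a 36 36 36.  K' ⊕ opad = 10 40 5c 5c 5c.
Inner input = (K'⊕ipad) ∥ m = 7a 2a 36 36 36 ∥ 12 86 b2.
Inner hash: sum = 122+42+54+54+54+18+134+178 = 656 → 02 90.
Outer input = (K'⊕opad) ∥ inner = 10 40 5c 5c 5c ∥ 02 90.
Outer hash (tag): sum = 16+64+92+92+92+2+144 = 502 → 01 f6.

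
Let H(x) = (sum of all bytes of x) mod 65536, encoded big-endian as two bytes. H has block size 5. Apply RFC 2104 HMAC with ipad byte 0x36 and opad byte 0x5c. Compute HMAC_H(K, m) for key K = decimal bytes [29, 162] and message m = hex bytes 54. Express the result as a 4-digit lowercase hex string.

0309

Key decimal bytes [29, 162] = 1d a2 is 2 bytes ≤ B = 5; zero-pad to 5 bytes: K' = 1d a2 00 00 00.
K' ⊕ ipad = 2b 94 36 36 36.  K' ⊕ opad = 41 fe 5c 5c 5c.
Inner input = (K'⊕ipad) ∥ m = 2b 94 36 36 36 ∥ 54.
Inner hash: sum = 43+148+54+54+54+84 = 437 → 01 b5.
Outer input = (K'⊕opad) ∥ inner = 41 fe 5c 5c 5c ∥ 01 b5.
Outer hash (tag): sum = 65+254+92+92+92+1+181 = 777 → 03 09.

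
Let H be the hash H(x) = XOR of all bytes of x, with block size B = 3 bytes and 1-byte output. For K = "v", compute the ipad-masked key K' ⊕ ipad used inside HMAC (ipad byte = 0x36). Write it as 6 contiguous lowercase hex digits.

Key "v" = 76 is 1 byte ≤ B = 3; zero-pad to 3 bytes: K' = 76 00 00.
XOR each byte with 0x36: 76⊕36=40, 00⊕36=36, 00⊕36=36.

403636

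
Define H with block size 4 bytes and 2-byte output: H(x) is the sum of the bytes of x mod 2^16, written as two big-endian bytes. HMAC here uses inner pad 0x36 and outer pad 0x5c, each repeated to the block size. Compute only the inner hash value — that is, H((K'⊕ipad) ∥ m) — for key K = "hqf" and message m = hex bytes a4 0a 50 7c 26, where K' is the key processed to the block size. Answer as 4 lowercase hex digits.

02cb

Key "hqf" = 68 71 66 is 3 bytes ≤ B = 4; zero-pad to 4 bytes: K' = 68 71 66 00.
K' ⊕ ipad = 5e 47 50 36.
Inner input = 5e 47 50 36 ∥ a4 0a 50 7c 26.
Inner hash: sum = 94+71+80+54+164+10+80+124+38 = 715 → 02 cb.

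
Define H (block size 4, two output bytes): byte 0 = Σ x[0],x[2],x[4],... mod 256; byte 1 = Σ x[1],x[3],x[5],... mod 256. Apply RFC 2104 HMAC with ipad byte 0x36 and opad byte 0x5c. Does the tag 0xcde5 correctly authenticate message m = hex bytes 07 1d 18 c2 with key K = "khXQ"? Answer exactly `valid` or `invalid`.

Key "khXQ" = 6b 68 58 51 is exactly B = 4 bytes: K' = 6b 68 58 51.
K' ⊕ ipad = 5d 5e 6e 67; K' ⊕ opad = 37 34 04 0d.
Inner hash: even-index sum = 234 mod 256 = 234; odd-index sum = 420 mod 256 = 164 → ea a4.
Outer hash (recomputed tag): even-index sum = 293 mod 256 = 37; odd-index sum = 229 mod 256 = 229 → 25 e5.
Recomputed tag = 25e5; claimed = cde5 → mismatch.

invalid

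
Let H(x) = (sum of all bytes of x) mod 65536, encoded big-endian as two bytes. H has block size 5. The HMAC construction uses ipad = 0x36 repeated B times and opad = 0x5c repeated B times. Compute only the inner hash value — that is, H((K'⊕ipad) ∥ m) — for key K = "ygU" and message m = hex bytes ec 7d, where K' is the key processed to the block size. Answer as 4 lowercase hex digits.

Key "ygU" = 79 67 55 is 3 bytes ≤ B = 5; zero-pad to 5 bytes: K' = 79 67 55 00 00.
K' ⊕ ipad = 4f 51 63 36 36.
Inner input = 4f 51 63 36 36 ∥ ec 7d.
Inner hash: sum = 79+81+99+54+54+236+125 = 728 → 02 d8.

02d8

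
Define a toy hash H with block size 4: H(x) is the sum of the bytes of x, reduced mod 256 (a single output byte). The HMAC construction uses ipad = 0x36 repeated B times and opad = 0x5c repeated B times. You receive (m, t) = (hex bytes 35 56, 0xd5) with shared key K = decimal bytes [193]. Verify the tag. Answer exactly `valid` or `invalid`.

Key decimal bytes [193] = c1 is 1 byte ≤ B = 4; zero-pad to 4 bytes: K' = c1 00 00 00.
K' ⊕ ipad = f7 36 36 36; K' ⊕ opad = 9d 5c 5c 5c.
Inner hash: sum = 247+54+54+54+53+86 = 548; mod 256 = 36 → 24.
Outer hash (recomputed tag): sum = 157+92+92+92+36 = 469; mod 256 = 213 → d5.
Recomputed tag = d5; claimed = d5 → match.

valid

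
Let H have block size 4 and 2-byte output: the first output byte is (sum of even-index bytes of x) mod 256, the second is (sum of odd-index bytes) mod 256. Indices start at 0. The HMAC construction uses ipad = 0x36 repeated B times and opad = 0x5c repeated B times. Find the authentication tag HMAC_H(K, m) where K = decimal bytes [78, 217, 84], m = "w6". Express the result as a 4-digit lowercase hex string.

6b3c

Key decimal bytes [78, 217, 84] = 4e d9 54 is 3 bytes ≤ B = 4; zero-pad to 4 bytes: K' = 4e d9 54 00.
K' ⊕ ipad = 78 ef 62 36.  K' ⊕ opad = 12 85 08 5c.
Inner input = (K'⊕ipad) ∥ m = 78 ef 62 36 ∥ 77 36.
Inner hash: even-index sum = 337 mod 256 = 81; odd-index sum = 347 mod 256 = 91 → 51 5b.
Outer input = (K'⊕opad) ∥ inner = 12 85 08 5c ∥ 51 5b.
Outer hash (tag): even-index sum = 107 mod 256 = 107; odd-index sum = 316 mod 256 = 60 → 6b 3c.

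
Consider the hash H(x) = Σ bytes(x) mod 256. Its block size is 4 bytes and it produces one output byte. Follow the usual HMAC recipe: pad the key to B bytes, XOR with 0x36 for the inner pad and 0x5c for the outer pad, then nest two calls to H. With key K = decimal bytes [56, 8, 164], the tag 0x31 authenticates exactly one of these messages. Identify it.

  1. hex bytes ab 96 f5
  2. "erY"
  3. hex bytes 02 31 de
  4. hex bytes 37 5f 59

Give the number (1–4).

3

Key decimal bytes [56, 8, 164] = 38 08 a4 is 3 bytes ≤ B = 4; zero-pad to 4 bytes: K' = 38 08 a4 00.
K' ⊕ ipad = 0e 3e 92 36; K' ⊕ opad = 64 54 f8 5c.
m1: inner = H(0e 3e 92 36 ab 96 f5) = 4a; tag = H(64 54 f8 5c 4a) = 56
m2: inner = H(0e 3e 92 36 65 72 59) = 44; tag = H(64 54 f8 5c 44) = 50
m3: inner = H(0e 3e 92 36 02 31 de) = 25; tag = H(64 54 f8 5c 25) = 31 ← matches
m4: inner = H(0e 3e 92 36 37 5f 59) = 03; tag = H(64 54 f8 5c 03) = 0f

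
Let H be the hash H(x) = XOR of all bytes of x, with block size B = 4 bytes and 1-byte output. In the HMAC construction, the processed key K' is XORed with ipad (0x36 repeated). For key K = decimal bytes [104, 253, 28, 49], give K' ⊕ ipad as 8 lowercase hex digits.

5ecb2a07

Key decimal bytes [104, 253, 28, 49] = 68 fd 1c 31 is exactly B = 4 bytes: K' = 68 fd 1c 31.
XOR each byte with 0x36: 68⊕36=5e, fd⊕36=cb, 1c⊕36=2a, 31⊕36=07.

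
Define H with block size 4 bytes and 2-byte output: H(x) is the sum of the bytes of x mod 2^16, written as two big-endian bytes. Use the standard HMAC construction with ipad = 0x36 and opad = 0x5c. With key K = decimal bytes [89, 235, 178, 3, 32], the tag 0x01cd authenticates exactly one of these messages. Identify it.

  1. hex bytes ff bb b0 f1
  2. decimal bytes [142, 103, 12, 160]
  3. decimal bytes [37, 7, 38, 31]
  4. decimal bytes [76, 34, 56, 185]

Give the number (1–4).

2

Key decimal bytes [89, 235, 178, 3, 32] = 59 eb b2 03 20 is 5 bytes > B = 4, so hash it first: H(key) = 02 19, then zero-pad to 4 bytes: K' = 02 19 00 00.
K' ⊕ ipad = 34 2f 36 36; K' ⊕ opad = 5e 45 5c 5c.
m1: inner = H(34 2f 36 36 ff bb b0 f1) = 04 2a; tag = H(5e 45 5c 5c 04 2a) = 0189
m2: inner = H(34 2f 36 36 8e 67 0c a0) = 02 70; tag = H(5e 45 5c 5c 02 70) = 01cd ← matches
m3: inner = H(34 2f 36 36 25 07 26 1f) = 01 40; tag = H(5e 45 5c 5c 01 40) = 019c
m4: inner = H(34 2f 36 36 4c 22 38 b9) = 02 2e; tag = H(5e 45 5c 5c 02 2e) = 018b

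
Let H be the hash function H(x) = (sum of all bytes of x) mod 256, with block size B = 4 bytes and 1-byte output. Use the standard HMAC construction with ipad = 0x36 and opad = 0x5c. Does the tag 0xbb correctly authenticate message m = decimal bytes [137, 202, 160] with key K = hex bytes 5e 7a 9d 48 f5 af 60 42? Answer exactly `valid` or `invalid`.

Key hex bytes 5e 7a 9d 48 f5 af 60 42 is 8 bytes > B = 4, so hash it first: H(key) = 03, then zero-pad to 4 bytes: K' = 03 00 00 00.
K' ⊕ ipad = 35 36 36 36; K' ⊕ opad = 5f 5c 5c 5c.
Inner hash: sum = 53+54+54+54+137+202+160 = 714; mod 256 = 202 → ca.
Outer hash (recomputed tag): sum = 95+92+92+92+202 = 573; mod 256 = 61 → 3d.
Recomputed tag = 3d; claimed = bb → mismatch.

invalid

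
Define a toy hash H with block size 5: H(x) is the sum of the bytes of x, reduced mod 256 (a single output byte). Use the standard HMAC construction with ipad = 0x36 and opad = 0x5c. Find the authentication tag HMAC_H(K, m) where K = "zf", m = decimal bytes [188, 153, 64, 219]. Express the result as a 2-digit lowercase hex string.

22

Key "zf" = 7a 66 is 2 bytes ≤ B = 5; zero-pad to 5 bytes: K' = 7a 66 00 00 00.
K' ⊕ ipad = 4c 50 36 36 36.  K' ⊕ opad = 26 3a 5c 5c 5c.
Inner input = (K'⊕ipad) ∥ m = 4c 50 36 36 36 ∥ bc 99 40 db.
Inner hash: sum = 76+80+54+54+54+188+153+64+219 = 942; mod 256 = 174 → ae.
Outer input = (K'⊕opad) ∥ inner = 26 3a 5c 5c 5c ∥ ae.
Outer hash (tag): sum = 38+58+92+92+92+174 = 546; mod 256 = 34 → 22.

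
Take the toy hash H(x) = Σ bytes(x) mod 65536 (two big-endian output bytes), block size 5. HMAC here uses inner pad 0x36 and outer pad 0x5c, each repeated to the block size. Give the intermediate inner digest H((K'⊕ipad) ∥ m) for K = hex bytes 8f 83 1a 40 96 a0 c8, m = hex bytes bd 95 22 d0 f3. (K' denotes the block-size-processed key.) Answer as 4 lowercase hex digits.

Key hex bytes 8f 83 1a 40 96 a0 c8 is 7 bytes > B = 5, so hash it first: H(key) = 03 6a, then zero-pad to 5 bytes: K' = 03 6a 00 00 00.
K' ⊕ ipad = 35 5c 36 36 36.
Inner input = 35 5c 36 36 36 ∥ bd 95 22 d0 f3.
Inner hash: sum = 53+92+54+54+54+189+149+34+208+243 = 1130 → 04 6a.

046a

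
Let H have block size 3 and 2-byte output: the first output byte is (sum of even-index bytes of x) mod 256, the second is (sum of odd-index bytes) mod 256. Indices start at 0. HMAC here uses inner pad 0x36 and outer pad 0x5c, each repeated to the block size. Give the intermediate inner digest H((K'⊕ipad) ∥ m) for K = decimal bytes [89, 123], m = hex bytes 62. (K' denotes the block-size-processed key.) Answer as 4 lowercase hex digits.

a5af

Key decimal bytes [89, 123] = 59 7b is 2 bytes ≤ B = 3; zero-pad to 3 bytes: K' = 59 7b 00.
K' ⊕ ipad = 6f 4d 36.
Inner input = 6f 4d 36 ∥ 62.
Inner hash: even-index sum = 165 mod 256 = 165; odd-index sum = 175 mod 256 = 175 → a5 af.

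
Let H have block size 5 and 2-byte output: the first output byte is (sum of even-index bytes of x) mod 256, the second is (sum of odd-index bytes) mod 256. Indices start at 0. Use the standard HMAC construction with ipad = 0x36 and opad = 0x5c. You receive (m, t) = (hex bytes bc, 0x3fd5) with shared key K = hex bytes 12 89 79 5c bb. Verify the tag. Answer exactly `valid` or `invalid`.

valid

Key hex bytes 12 89 79 5c bb is exactly B = 5 bytes: K' = 12 89 79 5c bb.
K' ⊕ ipad = 24 bf 4f 6a 8d; K' ⊕ opad = 4e d5 25 00 e7.
Inner hash: even-index sum = 256 mod 256 = 0; odd-index sum = 485 mod 256 = 229 → 00 e5.
Outer hash (recomputed tag): even-index sum = 575 mod 256 = 63; odd-index sum = 213 mod 256 = 213 → 3f d5.
Recomputed tag = 3fd5; claimed = 3fd5 → match.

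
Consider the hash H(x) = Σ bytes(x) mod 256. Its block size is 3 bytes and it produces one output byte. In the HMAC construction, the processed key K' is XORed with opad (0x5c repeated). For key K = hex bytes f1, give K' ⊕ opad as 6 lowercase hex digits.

Key hex bytes f1 is 1 byte ≤ B = 3; zero-pad to 3 bytes: K' = f1 00 00.
XOR each byte with 0x5c: f1⊕5c=ad, 00⊕5c=5c, 00⊕5c=5c.

ad5c5c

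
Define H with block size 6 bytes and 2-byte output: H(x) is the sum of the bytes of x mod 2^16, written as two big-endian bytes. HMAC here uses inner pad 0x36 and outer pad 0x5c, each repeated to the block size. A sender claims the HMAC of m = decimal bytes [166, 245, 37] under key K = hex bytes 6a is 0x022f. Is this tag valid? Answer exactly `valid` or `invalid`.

valid

Key hex bytes 6a is 1 byte ≤ B = 6; zero-pad to 6 bytes: K' = 6a 00 00 00 00 00.
K' ⊕ ipad = 5c 36 36 36 36 36; K' ⊕ opad = 36 5c 5c 5c 5c 5c.
Inner hash: sum = 92+54+54+54+54+54+166+245+37 = 810 → 03 2a.
Outer hash (recomputed tag): sum = 54+92+92+92+92+92+3+42 = 559 → 02 2f.
Recomputed tag = 022f; claimed = 022f → match.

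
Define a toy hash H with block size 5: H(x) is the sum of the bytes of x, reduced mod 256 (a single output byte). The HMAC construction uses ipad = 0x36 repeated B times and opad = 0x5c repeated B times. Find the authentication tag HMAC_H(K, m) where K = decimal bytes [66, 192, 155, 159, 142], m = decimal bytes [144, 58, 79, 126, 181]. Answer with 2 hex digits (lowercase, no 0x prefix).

Key decimal bytes [66, 192, 155, 159, 142] = 42 c0 9b 9f 8e is exactly B = 5 bytes: K' = 42 c0 9b 9f 8e.
K' ⊕ ipad = 74 f6 ad a9 b8.  K' ⊕ opad = 1e 9c c7 c3 d2.
Inner input = (K'⊕ipad) ∥ m = 74 f6 ad a9 b8 ∥ 90 3a 4f 7e b5.
Inner hash: sum = 116+246+173+169+184+144+58+79+126+181 = 1476; mod 256 = 196 → c4.
Outer input = (K'⊕opad) ∥ inner = 1e 9c c7 c3 d2 ∥ c4.
Outer hash (tag): sum = 30+156+199+195+210+196 = 986; mod 256 = 218 → da.

da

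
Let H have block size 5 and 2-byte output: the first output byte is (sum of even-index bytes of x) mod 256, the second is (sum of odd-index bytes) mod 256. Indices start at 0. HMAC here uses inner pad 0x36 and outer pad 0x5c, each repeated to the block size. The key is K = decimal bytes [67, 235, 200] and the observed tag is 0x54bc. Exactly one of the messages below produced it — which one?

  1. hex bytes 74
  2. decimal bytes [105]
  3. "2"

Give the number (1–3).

Key decimal bytes [67, 235, 200] = 43 eb c8 is 3 bytes ≤ B = 5; zero-pad to 5 bytes: K' = 43 eb c8 00 00.
K' ⊕ ipad = 75 dd fe 36 36; K' ⊕ opad = 1f b7 94 5c 5c.
m1: inner = H(75 dd fe 36 36 74) = a9 87; tag = H(1f b7 94 5c 5c a9 87) = 96bc
m2: inner = H(75 dd fe 36 36 69) = a9 7c; tag = H(1f b7 94 5c 5c a9 7c) = 8bbc
m3: inner = H(75 dd fe 36 36 32) = a9 45; tag = H(1f b7 94 5c 5c a9 45) = 54bc ← matches

3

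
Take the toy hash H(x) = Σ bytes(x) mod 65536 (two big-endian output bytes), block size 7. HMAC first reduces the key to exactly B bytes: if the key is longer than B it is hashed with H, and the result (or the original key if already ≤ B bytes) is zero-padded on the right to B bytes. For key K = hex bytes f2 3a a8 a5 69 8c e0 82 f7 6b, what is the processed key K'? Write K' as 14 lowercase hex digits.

|K| = 10 > B = 7, so first hash the key.
H(K): sum = 242+58+168+165+105+140+224+130+247+107 = 1586 → 06 32.
Zero-pad H(K) = 06 32 to 7 bytes: K' = 06 32 00 00 00 00 00.

06320000000000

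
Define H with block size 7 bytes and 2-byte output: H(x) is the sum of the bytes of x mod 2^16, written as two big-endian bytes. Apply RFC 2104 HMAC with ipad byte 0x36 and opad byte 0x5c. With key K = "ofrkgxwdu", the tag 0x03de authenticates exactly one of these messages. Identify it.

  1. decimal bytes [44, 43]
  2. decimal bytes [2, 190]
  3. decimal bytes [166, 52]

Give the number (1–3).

3

Key "ofrkgxwdu" = 6f 66 72 6b 67 78 77 64 75 is 9 bytes > B = 7, so hash it first: H(key) = 03 e1, then zero-pad to 7 bytes: K' = 03 e1 00 00 00 00 00.
K' ⊕ ipad = 35 d7 36 36 36 36 36; K' ⊕ opad = 5f bd 5c 5c 5c 5c 5c.
m1: inner = H(35 d7 36 36 36 36 36 2c 2b) = 02 71; tag = H(5f bd 5c 5c 5c 5c 5c 02 71) = 035b
m2: inner = H(35 d7 36 36 36 36 36 02 be) = 02 da; tag = H(5f bd 5c 5c 5c 5c 5c 02 da) = 03c4
m3: inner = H(35 d7 36 36 36 36 36 a6 34) = 02 f4; tag = H(5f bd 5c 5c 5c 5c 5c 02 f4) = 03de ← matches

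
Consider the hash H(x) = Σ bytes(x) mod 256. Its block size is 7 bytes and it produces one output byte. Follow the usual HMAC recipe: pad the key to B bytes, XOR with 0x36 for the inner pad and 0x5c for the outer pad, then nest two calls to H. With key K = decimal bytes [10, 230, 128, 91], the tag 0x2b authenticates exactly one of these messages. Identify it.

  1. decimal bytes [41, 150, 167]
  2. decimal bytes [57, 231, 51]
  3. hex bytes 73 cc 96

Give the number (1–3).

Key decimal bytes [10, 230, 128, 91] = 0a e6 80 5b is 4 bytes ≤ B = 7; zero-pad to 7 bytes: K' = 0a e6 80 5b 00 00 00.
K' ⊕ ipad = 3c d0 b6 6d 36 36 36; K' ⊕ opad = 56 ba dc 07 5c 5c 5c.
m1: inner = H(3c d0 b6 6d 36 36 36 29 96 a7) = 37; tag = H(56 ba dc 07 5c 5c 5c 37) = 3e
m2: inner = H(3c d0 b6 6d 36 36 36 39 e7 33) = 24; tag = H(56 ba dc 07 5c 5c 5c 24) = 2b ← matches
m3: inner = H(3c d0 b6 6d 36 36 36 73 cc 96) = a6; tag = H(56 ba dc 07 5c 5c 5c a6) = ad

2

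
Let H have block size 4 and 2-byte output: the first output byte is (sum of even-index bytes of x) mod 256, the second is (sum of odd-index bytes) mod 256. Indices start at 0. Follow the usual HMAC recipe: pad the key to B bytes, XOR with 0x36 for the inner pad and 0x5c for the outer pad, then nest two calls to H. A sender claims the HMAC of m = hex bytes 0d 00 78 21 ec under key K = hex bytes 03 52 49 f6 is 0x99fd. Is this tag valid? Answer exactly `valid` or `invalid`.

Key hex bytes 03 52 49 f6 is exactly B = 4 bytes: K' = 03 52 49 f6.
K' ⊕ ipad = 35 64 7f c0; K' ⊕ opad = 5f 0e 15 aa.
Inner hash: even-index sum = 549 mod 256 = 37; odd-index sum = 325 mod 256 = 69 → 25 45.
Outer hash (recomputed tag): even-index sum = 153 mod 256 = 153; odd-index sum = 253 mod 256 = 253 → 99 fd.
Recomputed tag = 99fd; claimed = 99fd → match.

valid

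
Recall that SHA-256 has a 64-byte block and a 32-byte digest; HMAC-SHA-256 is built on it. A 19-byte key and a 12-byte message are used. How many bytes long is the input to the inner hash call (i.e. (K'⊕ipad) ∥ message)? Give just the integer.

Key is 19 ≤ 64 bytes, zero-padded: |K'| = 64.
Inner input = (K'⊕ipad) ∥ m → 64 + 12 = 76 bytes.

76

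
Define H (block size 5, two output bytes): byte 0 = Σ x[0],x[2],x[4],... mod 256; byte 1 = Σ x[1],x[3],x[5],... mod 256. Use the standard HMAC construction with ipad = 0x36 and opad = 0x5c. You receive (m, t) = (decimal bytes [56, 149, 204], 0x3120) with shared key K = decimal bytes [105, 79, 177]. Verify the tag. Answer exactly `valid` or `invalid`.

valid

Key decimal bytes [105, 79, 177] = 69 4f b1 is 3 bytes ≤ B = 5; zero-pad to 5 bytes: K' = 69 4f b1 00 00.
K' ⊕ ipad = 5f 79 87 36 36; K' ⊕ opad = 35 13 ed 5c 5c.
Inner hash: even-index sum = 433 mod 256 = 177; odd-index sum = 435 mod 256 = 179 → b1 b3.
Outer hash (recomputed tag): even-index sum = 561 mod 256 = 49; odd-index sum = 288 mod 256 = 32 → 31 20.
Recomputed tag = 3120; claimed = 3120 → match.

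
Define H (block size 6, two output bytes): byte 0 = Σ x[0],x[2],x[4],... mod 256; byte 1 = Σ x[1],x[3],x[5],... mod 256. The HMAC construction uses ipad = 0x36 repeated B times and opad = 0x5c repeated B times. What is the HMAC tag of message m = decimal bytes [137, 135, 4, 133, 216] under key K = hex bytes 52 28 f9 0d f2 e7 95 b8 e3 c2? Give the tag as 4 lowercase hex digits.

f59a

Key hex bytes 52 28 f9 0d f2 e7 95 b8 e3 c2 is 10 bytes > B = 6, so hash it first: H(key) = b5 96, then zero-pad to 6 bytes: K' = b5 96 00 00 00 00.
K' ⊕ ipad = 83 a0 36 36 36 36.  K' ⊕ opad = e9 ca 5c 5c 5c 5c.
Inner input = (K'⊕ipad) ∥ m = 83 a0 36 36 36 36 ∥ 89 87 04 85 d8.
Inner hash: even-index sum = 596 mod 256 = 84; odd-index sum = 536 mod 256 = 24 → 54 18.
Outer input = (K'⊕opad) ∥ inner = e9 ca 5c 5c 5c 5c ∥ 54 18.
Outer hash (tag): even-index sum = 501 mod 256 = 245; odd-index sum = 410 mod 256 = 154 → f5 9a.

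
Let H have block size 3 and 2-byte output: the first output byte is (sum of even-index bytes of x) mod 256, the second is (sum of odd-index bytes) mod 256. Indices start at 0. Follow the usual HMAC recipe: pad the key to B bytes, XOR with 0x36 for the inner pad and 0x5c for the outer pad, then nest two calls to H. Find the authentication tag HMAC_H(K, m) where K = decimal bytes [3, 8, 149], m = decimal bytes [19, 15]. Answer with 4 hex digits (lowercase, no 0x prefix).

793b

Key decimal bytes [3, 8, 149] = 03 08 95 is exactly B = 3 bytes: K' = 03 08 95.
K' ⊕ ipad = 35 3e a3.  K' ⊕ opad = 5f 54 c9.
Inner input = (K'⊕ipad) ∥ m = 35 3e a3 ∥ 13 0f.
Inner hash: even-index sum = 231 mod 256 = 231; odd-index sum = 81 mod 256 = 81 → e7 51.
Outer input = (K'⊕opad) ∥ inner = 5f 54 c9 ∥ e7 51.
Outer hash (tag): even-index sum = 377 mod 256 = 121; odd-index sum = 315 mod 256 = 59 → 79 3b.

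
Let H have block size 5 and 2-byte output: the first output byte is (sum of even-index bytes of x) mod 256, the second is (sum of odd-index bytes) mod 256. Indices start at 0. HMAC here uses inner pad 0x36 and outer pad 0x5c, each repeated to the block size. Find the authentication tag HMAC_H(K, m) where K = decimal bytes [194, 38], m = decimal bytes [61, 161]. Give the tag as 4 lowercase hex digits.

d9d7

Key decimal bytes [194, 38] = c2 26 is 2 bytes ≤ B = 5; zero-pad to 5 bytes: K' = c2 26 00 00 00.
K' ⊕ ipad = f4 10 36 36 36.  K' ⊕ opad = 9e 7a 5c 5c 5c.
Inner input = (K'⊕ipad) ∥ m = f4 10 36 36 36 ∥ 3d a1.
Inner hash: even-index sum = 513 mod 256 = 1; odd-index sum = 131 mod 256 = 131 → 01 83.
Outer input = (K'⊕opad) ∥ inner = 9e 7a 5c 5c 5c ∥ 01 83.
Outer hash (tag): even-index sum = 473 mod 256 = 217; odd-index sum = 215 mod 256 = 215 → d9 d7.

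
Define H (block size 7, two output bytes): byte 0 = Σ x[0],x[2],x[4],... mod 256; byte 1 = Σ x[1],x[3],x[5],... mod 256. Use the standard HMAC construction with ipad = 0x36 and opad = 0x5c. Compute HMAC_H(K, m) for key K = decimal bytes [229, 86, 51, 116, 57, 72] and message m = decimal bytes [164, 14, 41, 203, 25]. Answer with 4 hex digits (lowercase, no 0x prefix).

ef3c

Key decimal bytes [229, 86, 51, 116, 57, 72] = e5 56 33 74 39 48 is 6 bytes ≤ B = 7; zero-pad to 7 bytes: K' = e5 56 33 74 39 48 00.
K' ⊕ ipad = d3 60 05 42 0f 7e 36.  K' ⊕ opad = b9 0a 6f 28 65 14 5c.
Inner input = (K'⊕ipad) ∥ m = d3 60 05 42 0f 7e 36 ∥ a4 0e 29 cb 19.
Inner hash: even-index sum = 502 mod 256 = 246; odd-index sum = 518 mod 256 = 6 → f6 06.
Outer input = (K'⊕opad) ∥ inner = b9 0a 6f 28 65 14 5c ∥ f6 06.
Outer hash (tag): even-index sum = 495 mod 256 = 239; odd-index sum = 316 mod 256 = 60 → ef 3c.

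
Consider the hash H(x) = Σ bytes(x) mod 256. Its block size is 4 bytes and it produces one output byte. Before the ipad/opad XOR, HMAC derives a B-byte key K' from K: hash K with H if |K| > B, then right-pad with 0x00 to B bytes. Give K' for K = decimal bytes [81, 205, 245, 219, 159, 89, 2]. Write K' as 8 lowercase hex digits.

|K| = 7 > B = 4, so first hash the key.
H(K): sum = 81+205+245+219+159+89+2 = 1000; mod 256 = 232 → e8.
Zero-pad H(K) = e8 to 4 bytes: K' = e8 00 00 00.

e8000000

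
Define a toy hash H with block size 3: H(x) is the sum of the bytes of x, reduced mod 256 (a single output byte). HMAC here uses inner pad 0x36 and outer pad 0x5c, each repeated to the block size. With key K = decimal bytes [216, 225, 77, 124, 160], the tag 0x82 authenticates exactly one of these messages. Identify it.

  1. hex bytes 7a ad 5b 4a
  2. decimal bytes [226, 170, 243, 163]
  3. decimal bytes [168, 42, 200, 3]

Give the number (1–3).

Key decimal bytes [216, 225, 77, 124, 160] = d8 e1 4d 7c a0 is 5 bytes > B = 3, so hash it first: H(key) = 22, then zero-pad to 3 bytes: K' = 22 00 00.
K' ⊕ ipad = 14 36 36; K' ⊕ opad = 7e 5c 5c.
m1: inner = H(14 36 36 7a ad 5b 4a) = 4c; tag = H(7e 5c 5c 4c) = 82 ← matches
m2: inner = H(14 36 36 e2 aa f3 a3) = a2; tag = H(7e 5c 5c a2) = d8
m3: inner = H(14 36 36 a8 2a c8 03) = 1d; tag = H(7e 5c 5c 1d) = 53

1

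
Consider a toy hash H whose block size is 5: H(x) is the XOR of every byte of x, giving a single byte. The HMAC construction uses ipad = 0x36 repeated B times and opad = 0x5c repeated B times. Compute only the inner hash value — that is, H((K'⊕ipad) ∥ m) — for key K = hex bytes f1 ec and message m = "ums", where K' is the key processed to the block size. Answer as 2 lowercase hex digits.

Key hex bytes f1 ec is 2 bytes ≤ B = 5; zero-pad to 5 bytes: K' = f1 ec 00 00 00.
K' ⊕ ipad = c7 da 36 36 36.
Inner input = c7 da 36 36 36 ∥ 75 6d 73.
Inner hash: XOR c7⊕da⊕36⊕36⊕36⊕75⊕6d⊕73 = 40.

40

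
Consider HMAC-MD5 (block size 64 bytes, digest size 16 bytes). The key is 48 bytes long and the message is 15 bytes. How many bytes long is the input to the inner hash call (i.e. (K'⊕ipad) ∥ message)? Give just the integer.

Key is 48 ≤ 64 bytes, zero-padded: |K'| = 64.
Inner input = (K'⊕ipad) ∥ m → 64 + 15 = 79 bytes.

79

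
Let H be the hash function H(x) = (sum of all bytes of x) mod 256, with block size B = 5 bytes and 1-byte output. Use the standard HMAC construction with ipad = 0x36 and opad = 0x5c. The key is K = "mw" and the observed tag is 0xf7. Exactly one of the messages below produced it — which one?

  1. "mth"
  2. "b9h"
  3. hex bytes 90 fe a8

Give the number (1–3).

Key "mw" = 6d 77 is 2 bytes ≤ B = 5; zero-pad to 5 bytes: K' = 6d 77 00 00 00.
K' ⊕ ipad = 5b 41 36 36 36; K' ⊕ opad = 31 2b 5c 5c 5c.
m1: inner = H(5b 41 36 36 36 6d 74 68) = 87; tag = H(31 2b 5c 5c 5c 87) = f7 ← matches
m2: inner = H(5b 41 36 36 36 62 39 68) = 41; tag = H(31 2b 5c 5c 5c 41) = b1
m3: inner = H(5b 41 36 36 36 90 fe a8) = 74; tag = H(31 2b 5c 5c 5c 74) = e4

1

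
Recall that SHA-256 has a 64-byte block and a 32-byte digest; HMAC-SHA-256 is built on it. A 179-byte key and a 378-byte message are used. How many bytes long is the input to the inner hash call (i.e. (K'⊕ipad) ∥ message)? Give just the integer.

Key is 179 > 64 bytes, so it is hashed to 32 bytes then zero-padded to 64: |K'| = 64.
Inner input = (K'⊕ipad) ∥ m → 64 + 378 = 442 bytes.

442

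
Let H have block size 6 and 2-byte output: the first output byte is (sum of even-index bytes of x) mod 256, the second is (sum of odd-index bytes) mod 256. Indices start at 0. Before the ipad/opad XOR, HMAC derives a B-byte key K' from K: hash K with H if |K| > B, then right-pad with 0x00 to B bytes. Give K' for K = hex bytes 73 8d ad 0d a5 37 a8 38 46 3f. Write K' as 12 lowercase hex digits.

|K| = 10 > B = 6, so first hash the key.
H(K): even-index sum = 691 mod 256 = 179; odd-index sum = 328 mod 256 = 72 → b3 48.
Zero-pad H(K) = b3 48 to 6 bytes: K' = b3 48 00 00 00 00.

b34800000000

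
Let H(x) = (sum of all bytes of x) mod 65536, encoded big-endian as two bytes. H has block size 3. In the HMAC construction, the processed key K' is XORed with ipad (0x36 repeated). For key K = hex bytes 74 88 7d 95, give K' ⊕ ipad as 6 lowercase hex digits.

343836

Key hex bytes 74 88 7d 95 is 4 bytes > B = 3, so hash it first: H(key) = 02 0e, then zero-pad to 3 bytes: K' = 02 0e 00.
XOR each byte with 0x36: 02⊕36=34, 0e⊕36=38, 00⊕36=36.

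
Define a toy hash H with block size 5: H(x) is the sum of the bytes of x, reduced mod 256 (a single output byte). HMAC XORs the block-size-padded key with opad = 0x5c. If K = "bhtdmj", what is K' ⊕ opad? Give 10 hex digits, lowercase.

255c5c5c5c

Key "bhtdmj" = 62 68 74 64 6d 6a is 6 bytes > B = 5, so hash it first: H(key) = 79, then zero-pad to 5 bytes: K' = 79 00 00 00 00.
XOR each byte with 0x5c: 79⊕5c=25, 00⊕5c=5c, 00⊕5c=5c, 00⊕5c=5c, 00⊕5c=5c.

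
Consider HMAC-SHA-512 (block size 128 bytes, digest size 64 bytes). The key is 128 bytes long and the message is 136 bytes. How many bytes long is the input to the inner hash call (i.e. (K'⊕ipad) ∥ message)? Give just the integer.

Key is 128 ≤ 128 bytes, zero-padded: |K'| = 128.
Inner input = (K'⊕ipad) ∥ m → 128 + 136 = 264 bytes.

264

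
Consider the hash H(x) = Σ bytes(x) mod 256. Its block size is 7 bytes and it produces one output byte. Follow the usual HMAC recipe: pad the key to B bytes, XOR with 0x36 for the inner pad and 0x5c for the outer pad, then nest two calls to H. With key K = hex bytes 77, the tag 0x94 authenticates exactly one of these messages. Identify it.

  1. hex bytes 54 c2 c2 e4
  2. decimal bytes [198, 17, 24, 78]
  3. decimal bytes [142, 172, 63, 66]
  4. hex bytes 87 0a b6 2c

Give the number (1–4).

1

Key hex bytes 77 is 1 byte ≤ B = 7; zero-pad to 7 bytes: K' = 77 00 00 00 00 00 00.
K' ⊕ ipad = 41 36 36 36 36 36 36; K' ⊕ opad = 2b 5c 5c 5c 5c 5c 5c.
m1: inner = H(41 36 36 36 36 36 36 54 c2 c2 e4) = 41; tag = H(2b 5c 5c 5c 5c 5c 5c 41) = 94 ← matches
m2: inner = H(41 36 36 36 36 36 36 c6 11 18 4e) = c2; tag = H(2b 5c 5c 5c 5c 5c 5c c2) = 15
m3: inner = H(41 36 36 36 36 36 36 8e ac 3f 42) = 40; tag = H(2b 5c 5c 5c 5c 5c 5c 40) = 93
m4: inner = H(41 36 36 36 36 36 36 87 0a b6 2c) = f8; tag = H(2b 5c 5c 5c 5c 5c 5c f8) = 4b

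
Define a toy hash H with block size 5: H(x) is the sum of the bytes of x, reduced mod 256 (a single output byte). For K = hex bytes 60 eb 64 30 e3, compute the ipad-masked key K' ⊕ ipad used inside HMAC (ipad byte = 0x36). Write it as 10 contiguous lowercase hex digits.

Key hex bytes 60 eb 64 30 e3 is exactly B = 5 bytes: K' = 60 eb 64 30 e3.
XOR each byte with 0x36: 60⊕36=56, eb⊕36=dd, 64⊕36=52, 30⊕36=06, e3⊕36=d5.

56dd5206d5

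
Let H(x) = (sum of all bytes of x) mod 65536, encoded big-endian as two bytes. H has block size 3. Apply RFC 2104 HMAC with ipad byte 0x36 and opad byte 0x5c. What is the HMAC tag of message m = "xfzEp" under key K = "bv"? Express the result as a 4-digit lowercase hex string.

019d

Key "bv" = 62 76 is 2 bytes ≤ B = 3; zero-pad to 3 bytes: K' = 62 76 00.
K' ⊕ ipad = 54 40 36.  K' ⊕ opad = 3e 2a 5c.
Inner input = (K'⊕ipad) ∥ m = 54 40 36 ∥ 78 66 7a 45 70.
Inner hash: sum = 84+64+54+120+102+122+69+112 = 727 → 02 d7.
Outer input = (K'⊕opad) ∥ inner = 3e 2a 5c ∥ 02 d7.
Outer hash (tag): sum = 62+42+92+2+215 = 413 → 01 9d.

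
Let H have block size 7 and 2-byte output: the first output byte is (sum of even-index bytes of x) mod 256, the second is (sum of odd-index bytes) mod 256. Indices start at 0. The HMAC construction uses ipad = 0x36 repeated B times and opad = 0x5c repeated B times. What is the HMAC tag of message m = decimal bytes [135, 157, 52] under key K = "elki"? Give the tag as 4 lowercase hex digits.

Key "elki" = 65 6c 6b 69 is 4 bytes ≤ B = 7; zero-pad to 7 bytes: K' = 65 6c 6b 69 00 00 00.
K' ⊕ ipad = 53 5a 5d 5f 36 36 36.  K' ⊕ opad = 39 30 37 35 5c 5c 5c.
Inner input = (K'⊕ipad) ∥ m = 53 5a 5d 5f 36 36 36 ∥ 87 9d 34.
Inner hash: even-index sum = 441 mod 256 = 185; odd-index sum = 426 mod 256 = 170 → b9 aa.
Outer input = (K'⊕opad) ∥ inner = 39 30 37 35 5c 5c 5c ∥ b9 aa.
Outer hash (tag): even-index sum = 466 mod 256 = 210; odd-index sum = 378 mod 256 = 122 → d2 7a.

d27a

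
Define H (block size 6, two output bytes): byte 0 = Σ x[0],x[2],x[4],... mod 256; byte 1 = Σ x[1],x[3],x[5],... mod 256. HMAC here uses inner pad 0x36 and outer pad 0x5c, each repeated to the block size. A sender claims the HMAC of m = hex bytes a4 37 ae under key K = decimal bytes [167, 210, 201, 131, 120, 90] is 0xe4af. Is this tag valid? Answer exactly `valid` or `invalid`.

Key decimal bytes [167, 210, 201, 131, 120, 90] = a7 d2 c9 83 78 5a is exactly B = 6 bytes: K' = a7 d2 c9 83 78 5a.
K' ⊕ ipad = 91 e4 ff b5 4e 6c; K' ⊕ opad = fb 8e 95 df 24 06.
Inner hash: even-index sum = 816 mod 256 = 48; odd-index sum = 572 mod 256 = 60 → 30 3c.
Outer hash (recomputed tag): even-index sum = 484 mod 256 = 228; odd-index sum = 431 mod 256 = 175 → e4 af.
Recomputed tag = e4af; claimed = e4af → match.

valid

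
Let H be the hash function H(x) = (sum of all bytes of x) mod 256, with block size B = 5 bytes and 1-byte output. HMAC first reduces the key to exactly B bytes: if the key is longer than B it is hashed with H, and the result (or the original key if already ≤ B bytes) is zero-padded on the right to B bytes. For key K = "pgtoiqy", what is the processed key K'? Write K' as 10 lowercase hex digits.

|K| = 7 > B = 5, so first hash the key.
H(K): sum = 112+103+116+111+105+113+121 = 781; mod 256 = 13 → 0d.
Zero-pad H(K) = 0d to 5 bytes: K' = 0d 00 00 00 00.

0d00000000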